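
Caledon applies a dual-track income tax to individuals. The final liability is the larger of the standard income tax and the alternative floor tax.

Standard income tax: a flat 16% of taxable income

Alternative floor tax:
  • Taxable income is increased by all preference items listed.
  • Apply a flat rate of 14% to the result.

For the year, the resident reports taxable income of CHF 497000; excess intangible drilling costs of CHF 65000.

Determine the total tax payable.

CHF 79520

Alternative floor tax:
  Adjusted income: CHF 497000 + CHF 65000 = CHF 562000
  CHF 562000 × 14% = CHF 78680

Standard income tax:
  CHF 497000 × 16% = CHF 79520

CHF 79520 > CHF 78680, so the standard income tax governs.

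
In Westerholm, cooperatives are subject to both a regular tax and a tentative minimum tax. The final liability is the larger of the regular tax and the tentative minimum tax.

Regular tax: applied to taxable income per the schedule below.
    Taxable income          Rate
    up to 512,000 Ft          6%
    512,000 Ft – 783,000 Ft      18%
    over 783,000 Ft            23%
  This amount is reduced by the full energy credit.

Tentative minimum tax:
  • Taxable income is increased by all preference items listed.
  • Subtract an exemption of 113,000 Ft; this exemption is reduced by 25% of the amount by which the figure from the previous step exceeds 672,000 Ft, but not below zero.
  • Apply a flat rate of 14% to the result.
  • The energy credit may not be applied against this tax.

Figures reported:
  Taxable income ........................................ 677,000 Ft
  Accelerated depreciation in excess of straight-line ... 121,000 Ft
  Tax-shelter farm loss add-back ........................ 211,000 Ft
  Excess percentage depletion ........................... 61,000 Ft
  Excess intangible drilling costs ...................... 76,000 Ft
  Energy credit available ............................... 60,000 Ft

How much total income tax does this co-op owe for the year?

Tentative minimum tax:
  Adjusted income: 677,000 Ft + 121,000 Ft + 211,000 Ft + 61,000 Ft + 76,000 Ft = 1,146,000 Ft
  Exemption: 25% × (1,146,000 Ft − 672,000 Ft) = 118,500 Ft ≥ 113,000 Ft, so the exemption is fully phased out
  Base: 1,146,000 Ft − 0 Ft = 1,146,000 Ft
  1,146,000 Ft × 14% = 160,440 Ft

Regular tax:
  512,000 Ft × 6% = 30,720 Ft
  165,000 Ft × 18% = 29,700 Ft
  → 60,420 Ft
  Less energy credit 60,000 Ft → 420 Ft

160,440 Ft > 420 Ft, so the tentative minimum tax is the binding amount.

160,440 Ft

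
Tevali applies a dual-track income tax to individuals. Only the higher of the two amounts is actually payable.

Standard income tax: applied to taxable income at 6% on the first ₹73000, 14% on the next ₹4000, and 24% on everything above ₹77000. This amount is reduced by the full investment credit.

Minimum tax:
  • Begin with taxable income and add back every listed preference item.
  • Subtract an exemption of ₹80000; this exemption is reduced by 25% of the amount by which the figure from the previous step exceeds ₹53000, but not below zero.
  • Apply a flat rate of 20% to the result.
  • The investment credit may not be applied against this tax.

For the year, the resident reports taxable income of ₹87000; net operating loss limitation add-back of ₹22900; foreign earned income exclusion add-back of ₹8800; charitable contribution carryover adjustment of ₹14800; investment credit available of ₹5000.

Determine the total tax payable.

Minimum tax:
  Adjusted income: ₹87000 + ₹22900 + ₹8800 + ₹14800 = ₹133500
  Exemption: ₹80000 − 25% × (₹133500 − ₹53000) = ₹80000 − ₹20125 = ₹59875
  Base: ₹133500 − ₹59875 = ₹73625
  ₹73625 × 20% = ₹14725

Standard income tax:
  ₹73000 × 6% = ₹4380
  ₹4000 × 14% = ₹560
  ₹10000 × 24% = ₹2400
  → ₹7340
  Less investment credit ₹5000 → ₹2340

₹14725 > ₹2340, so the minimum tax is the binding amount.

₹14725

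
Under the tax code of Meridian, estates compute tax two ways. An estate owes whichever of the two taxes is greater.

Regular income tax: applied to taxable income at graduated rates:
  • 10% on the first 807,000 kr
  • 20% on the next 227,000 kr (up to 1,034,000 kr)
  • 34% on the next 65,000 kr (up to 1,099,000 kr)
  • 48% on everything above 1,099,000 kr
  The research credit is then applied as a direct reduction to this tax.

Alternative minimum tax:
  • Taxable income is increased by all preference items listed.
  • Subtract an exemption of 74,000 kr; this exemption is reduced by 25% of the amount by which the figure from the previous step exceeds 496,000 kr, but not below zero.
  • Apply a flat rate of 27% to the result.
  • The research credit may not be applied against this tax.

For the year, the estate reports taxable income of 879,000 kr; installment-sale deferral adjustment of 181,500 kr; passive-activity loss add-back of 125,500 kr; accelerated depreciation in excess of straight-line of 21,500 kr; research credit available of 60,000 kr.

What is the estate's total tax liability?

326,025 kr

Alternative minimum tax:
  Adjusted income: 879,000 kr + 181,500 kr + 125,500 kr + 21,500 kr = 1,207,500 kr
  Exemption: 25% × (1,207,500 kr − 496,000 kr) = 177,875 kr ≥ 74,000 kr, so the exemption is fully phased out
  Base: 1,207,500 kr − 0 kr = 1,207,500 kr
  1,207,500 kr × 27% = 326,025 kr

Regular income tax:
  807,000 kr × 10% = 80,700 kr
  72,000 kr × 20% = 14,400 kr
  → 95,100 kr
  Less research credit 60,000 kr → 35,100 kr

326,025 kr > 35,100 kr, so the alternative minimum tax is the binding amount.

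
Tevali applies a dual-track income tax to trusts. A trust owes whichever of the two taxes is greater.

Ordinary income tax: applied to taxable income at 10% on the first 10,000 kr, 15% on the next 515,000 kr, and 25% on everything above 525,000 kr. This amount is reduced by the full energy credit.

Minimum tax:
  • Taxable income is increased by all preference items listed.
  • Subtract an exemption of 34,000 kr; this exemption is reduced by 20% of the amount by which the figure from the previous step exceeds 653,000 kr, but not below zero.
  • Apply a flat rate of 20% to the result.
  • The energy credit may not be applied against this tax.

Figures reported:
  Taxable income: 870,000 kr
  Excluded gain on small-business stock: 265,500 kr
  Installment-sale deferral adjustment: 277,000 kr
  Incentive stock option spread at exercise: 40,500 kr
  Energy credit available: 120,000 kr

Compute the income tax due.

290,600 kr

Minimum tax:
  Adjusted income: 870,000 kr + 265,500 kr + 277,000 kr + 40,500 kr = 1,453,000 kr
  Exemption: 20% × (1,453,000 kr − 653,000 kr) = 160,000 kr ≥ 34,000 kr, so the exemption is fully phased out
  Base: 1,453,000 kr − 0 kr = 1,453,000 kr
  1,453,000 kr × 20% = 290,600 kr

Ordinary income tax:
  10,000 kr × 10% = 1,000 kr
  515,000 kr × 15% = 77,250 kr
  345,000 kr × 25% = 86,250 kr
  → 164,500 kr
  Less energy credit 120,000 kr → 44,500 kr

290,600 kr > 44,500 kr, so the minimum tax is the binding amount.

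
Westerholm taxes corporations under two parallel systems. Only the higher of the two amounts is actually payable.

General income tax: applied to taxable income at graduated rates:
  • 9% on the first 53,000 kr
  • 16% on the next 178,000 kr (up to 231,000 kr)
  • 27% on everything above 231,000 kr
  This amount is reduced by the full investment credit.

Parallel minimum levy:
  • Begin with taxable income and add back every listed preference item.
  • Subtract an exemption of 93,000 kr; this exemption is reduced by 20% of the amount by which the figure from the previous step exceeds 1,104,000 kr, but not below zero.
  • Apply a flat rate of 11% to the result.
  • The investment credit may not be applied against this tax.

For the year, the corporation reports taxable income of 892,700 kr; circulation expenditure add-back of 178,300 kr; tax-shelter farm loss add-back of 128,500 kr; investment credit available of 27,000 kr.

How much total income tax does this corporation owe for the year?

184,909 kr

Parallel minimum levy:
  Adjusted income: 892,700 kr + 178,300 kr + 128,500 kr = 1,199,500 kr
  Exemption: 93,000 kr − 20% × (1,199,500 kr − 1,104,000 kr) = 93,000 kr − 19,100 kr = 73,900 kr
  Base: 1,199,500 kr − 73,900 kr = 1,125,600 kr
  1,125,600 kr × 11% = 123,816 kr

General income tax:
  53,000 kr × 9% = 4,770 kr
  178,000 kr × 16% = 28,480 kr
  661,700 kr × 27% = 178,659 kr
  → 211,909 kr
  Less investment credit 27,000 kr → 184,909 kr

184,909 kr > 123,816 kr, so the general income tax governs.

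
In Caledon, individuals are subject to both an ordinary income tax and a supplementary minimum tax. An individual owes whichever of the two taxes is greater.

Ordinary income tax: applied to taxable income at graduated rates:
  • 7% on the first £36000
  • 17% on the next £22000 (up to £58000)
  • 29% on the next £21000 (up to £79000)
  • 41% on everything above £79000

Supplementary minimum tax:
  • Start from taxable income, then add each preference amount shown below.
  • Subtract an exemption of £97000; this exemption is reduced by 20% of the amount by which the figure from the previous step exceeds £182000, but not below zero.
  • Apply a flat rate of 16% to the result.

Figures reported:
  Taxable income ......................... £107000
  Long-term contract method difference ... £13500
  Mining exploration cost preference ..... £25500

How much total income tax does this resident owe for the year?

Supplementary minimum tax:
  Adjusted income: £107000 + £13500 + £25500 = £146000
  Exemption: £146000 ≤ £182000, so full £97000 applies
  Base: £146000 − £97000 = £49000
  £49000 × 16% = £7840

Ordinary income tax:
  £36000 × 7% = £2520
  £22000 × 17% = £3740
  £21000 × 29% = £6090
  £28000 × 41% = £11480
  → £23830

£23830 > £7840, so the ordinary income tax governs.

£23830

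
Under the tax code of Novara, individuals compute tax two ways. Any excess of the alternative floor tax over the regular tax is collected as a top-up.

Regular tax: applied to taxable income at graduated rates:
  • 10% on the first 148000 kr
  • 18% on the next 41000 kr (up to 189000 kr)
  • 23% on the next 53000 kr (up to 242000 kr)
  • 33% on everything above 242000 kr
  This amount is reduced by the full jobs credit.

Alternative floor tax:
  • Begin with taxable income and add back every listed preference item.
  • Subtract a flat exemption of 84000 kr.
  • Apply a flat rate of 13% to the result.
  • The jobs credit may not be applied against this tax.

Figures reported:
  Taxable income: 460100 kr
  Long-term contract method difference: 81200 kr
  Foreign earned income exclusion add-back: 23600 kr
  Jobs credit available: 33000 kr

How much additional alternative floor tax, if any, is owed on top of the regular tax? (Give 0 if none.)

Alternative floor tax:
  Adjusted income: 460100 kr + 81200 kr + 23600 kr = 564900 kr
  Less exemption 84000 kr → base 480900 kr
  480900 kr × 13% = 62517 kr

Regular tax:
  148000 kr × 10% = 14800 kr
  41000 kr × 18% = 7380 kr
  53000 kr × 23% = 12190 kr
  218100 kr × 33% = 71973 kr
  → 106343 kr
  Less jobs credit 33000 kr → 73343 kr

62517 kr ≤ 73343 kr, so no add-on is due.

0 kr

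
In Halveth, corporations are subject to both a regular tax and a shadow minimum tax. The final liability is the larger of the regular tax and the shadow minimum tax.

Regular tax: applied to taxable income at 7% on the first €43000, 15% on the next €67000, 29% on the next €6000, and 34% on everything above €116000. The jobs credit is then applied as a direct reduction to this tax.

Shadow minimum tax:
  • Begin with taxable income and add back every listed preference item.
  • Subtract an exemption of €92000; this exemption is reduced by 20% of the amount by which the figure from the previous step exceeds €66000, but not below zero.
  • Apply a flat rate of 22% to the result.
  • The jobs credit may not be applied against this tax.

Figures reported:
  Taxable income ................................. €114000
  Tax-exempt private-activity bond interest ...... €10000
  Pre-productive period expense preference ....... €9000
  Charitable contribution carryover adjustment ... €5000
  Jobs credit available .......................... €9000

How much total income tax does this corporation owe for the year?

€13288

Regular tax:
  €43000 × 7% = €3010
  €67000 × 15% = €10050
  €4000 × 29% = €1160
  → €14220
  Less jobs credit €9000 → €5220

Shadow minimum tax:
  Adjusted income: €114000 + €10000 + €9000 + €5000 = €138000
  Exemption: €92000 − 20% × (€138000 − €66000) = €92000 − €14400 = €77600
  Base: €138000 − €77600 = €60400
  €60400 × 22% = €13288

€13288 > €5220, so the shadow minimum tax is the binding amount.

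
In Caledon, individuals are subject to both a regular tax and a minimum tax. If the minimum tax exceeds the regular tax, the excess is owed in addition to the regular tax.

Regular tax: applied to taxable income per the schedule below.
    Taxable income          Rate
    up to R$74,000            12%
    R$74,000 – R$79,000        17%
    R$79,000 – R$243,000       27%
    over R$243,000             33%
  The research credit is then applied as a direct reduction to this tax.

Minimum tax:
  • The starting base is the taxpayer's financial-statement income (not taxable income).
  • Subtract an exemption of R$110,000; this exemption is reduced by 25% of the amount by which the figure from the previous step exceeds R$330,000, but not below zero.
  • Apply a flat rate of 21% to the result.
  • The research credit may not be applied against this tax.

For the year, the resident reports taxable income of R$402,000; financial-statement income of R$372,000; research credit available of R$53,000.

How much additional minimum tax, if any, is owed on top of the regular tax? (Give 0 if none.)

R$3,745

Regular tax:
  R$74,000 × 12% = R$8,880
  R$5,000 × 17% = R$850
  R$164,000 × 27% = R$44,280
  R$159,000 × 33% = R$52,470
  → R$106,480
  Less research credit R$53,000 → R$53,480

Minimum tax:
  Base (financial-statement income): R$372,000
  Exemption: R$110,000 − 25% × (R$372,000 − R$330,000) = R$110,000 − R$10,500 = R$99,500
  Base: R$372,000 − R$99,500 = R$272,500
  R$272,500 × 21% = R$57,225

Excess of minimum tax over regular tax: R$57,225 − R$53,480 = R$3,745.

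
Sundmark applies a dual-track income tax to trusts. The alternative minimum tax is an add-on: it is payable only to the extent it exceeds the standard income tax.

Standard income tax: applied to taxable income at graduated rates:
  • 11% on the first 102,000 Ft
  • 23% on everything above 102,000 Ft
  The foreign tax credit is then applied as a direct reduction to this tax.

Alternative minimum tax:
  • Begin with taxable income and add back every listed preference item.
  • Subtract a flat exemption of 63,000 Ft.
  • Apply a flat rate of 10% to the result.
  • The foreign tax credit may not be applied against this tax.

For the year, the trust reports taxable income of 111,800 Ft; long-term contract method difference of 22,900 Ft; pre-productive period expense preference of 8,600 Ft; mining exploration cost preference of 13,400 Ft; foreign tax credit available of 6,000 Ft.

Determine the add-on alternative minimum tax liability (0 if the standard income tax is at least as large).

Standard income tax:
  102,000 Ft × 11% = 11,220 Ft
  9,800 Ft × 23% = 2,254 Ft
  → 13,474 Ft
  Less foreign tax credit 6,000 Ft → 7,474 Ft

Alternative minimum tax:
  Adjusted income: 111,800 Ft + 22,900 Ft + 8,600 Ft + 13,400 Ft = 156,700 Ft
  Less exemption 63,000 Ft → base 93,700 Ft
  93,700 Ft × 10% = 9,370 Ft

Excess of alternative minimum tax over standard income tax: 9,370 Ft − 7,474 Ft = 1,896 Ft.

1,896 Ft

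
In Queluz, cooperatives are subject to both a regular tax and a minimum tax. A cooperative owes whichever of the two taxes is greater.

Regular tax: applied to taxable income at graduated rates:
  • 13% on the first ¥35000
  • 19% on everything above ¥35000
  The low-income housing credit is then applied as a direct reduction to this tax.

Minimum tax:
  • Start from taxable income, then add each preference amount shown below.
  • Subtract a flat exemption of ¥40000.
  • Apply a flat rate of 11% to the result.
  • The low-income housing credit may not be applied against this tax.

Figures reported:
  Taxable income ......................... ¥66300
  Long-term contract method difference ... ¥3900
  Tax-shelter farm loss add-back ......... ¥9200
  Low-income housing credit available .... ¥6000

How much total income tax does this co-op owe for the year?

¥4497

Regular tax:
  ¥35000 × 13% = ¥4550
  ¥31300 × 19% = ¥5947
  → ¥10497
  Less low-income housing credit ¥6000 → ¥4497

Minimum tax:
  Adjusted income: ¥66300 + ¥3900 + ¥9200 = ¥79400
  Less exemption ¥40000 → base ¥39400
  ¥39400 × 11% = ¥4334

¥4497 > ¥4334, so the regular tax governs.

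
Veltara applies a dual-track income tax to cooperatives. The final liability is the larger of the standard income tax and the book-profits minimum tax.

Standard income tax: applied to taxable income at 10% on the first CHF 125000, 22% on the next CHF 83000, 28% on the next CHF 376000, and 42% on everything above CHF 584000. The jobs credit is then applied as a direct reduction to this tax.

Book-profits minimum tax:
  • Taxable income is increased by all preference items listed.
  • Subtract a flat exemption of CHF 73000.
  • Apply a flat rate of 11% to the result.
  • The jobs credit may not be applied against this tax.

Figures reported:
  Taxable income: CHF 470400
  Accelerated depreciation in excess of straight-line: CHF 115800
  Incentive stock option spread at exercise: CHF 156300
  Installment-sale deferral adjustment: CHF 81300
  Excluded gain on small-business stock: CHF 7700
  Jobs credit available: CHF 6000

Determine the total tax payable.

CHF 98232

Book-profits minimum tax:
  Adjusted income: CHF 470400 + CHF 115800 + CHF 156300 + CHF 81300 + CHF 7700 = CHF 831500
  Less exemption CHF 73000 → base CHF 758500
  CHF 758500 × 11% = CHF 83435

Standard income tax:
  CHF 125000 × 10% = CHF 12500
  CHF 83000 × 22% = CHF 18260
  CHF 262400 × 28% = CHF 73472
  → CHF 104232
  Less jobs credit CHF 6000 → CHF 98232

CHF 98232 > CHF 83435, so the standard income tax governs.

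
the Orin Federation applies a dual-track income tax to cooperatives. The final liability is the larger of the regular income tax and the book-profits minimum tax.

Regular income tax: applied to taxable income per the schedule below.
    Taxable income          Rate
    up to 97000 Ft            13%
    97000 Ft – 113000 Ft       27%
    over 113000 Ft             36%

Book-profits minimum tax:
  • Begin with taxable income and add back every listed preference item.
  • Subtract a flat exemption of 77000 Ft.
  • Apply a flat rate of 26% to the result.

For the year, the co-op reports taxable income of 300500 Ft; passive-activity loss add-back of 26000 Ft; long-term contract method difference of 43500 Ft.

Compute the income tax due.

84430 Ft

Book-profits minimum tax:
  Adjusted income: 300500 Ft + 26000 Ft + 43500 Ft = 370000 Ft
  Less exemption 77000 Ft → base 293000 Ft
  293000 Ft × 26% = 76180 Ft

Regular income tax:
  97000 Ft × 13% = 12610 Ft
  16000 Ft × 27% = 4320 Ft
  187500 Ft × 36% = 67500 Ft
  → 84430 Ft

84430 Ft > 76180 Ft, so the regular income tax governs.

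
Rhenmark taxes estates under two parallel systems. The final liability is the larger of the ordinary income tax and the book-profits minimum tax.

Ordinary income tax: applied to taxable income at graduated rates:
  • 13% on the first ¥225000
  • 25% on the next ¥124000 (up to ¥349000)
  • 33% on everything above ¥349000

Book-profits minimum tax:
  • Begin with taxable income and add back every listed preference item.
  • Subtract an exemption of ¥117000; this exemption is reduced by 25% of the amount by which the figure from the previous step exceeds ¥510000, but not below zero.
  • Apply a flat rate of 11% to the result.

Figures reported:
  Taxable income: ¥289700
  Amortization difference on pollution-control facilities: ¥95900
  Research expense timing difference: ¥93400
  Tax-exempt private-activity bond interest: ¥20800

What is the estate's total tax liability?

Ordinary income tax:
  ¥225000 × 13% = ¥29250
  ¥64700 × 25% = ¥16175
  → ¥45425

Book-profits minimum tax:
  Adjusted income: ¥289700 + ¥95900 + ¥93400 + ¥20800 = ¥499800
  Exemption: ¥499800 ≤ ¥510000, so full ¥117000 applies
  Base: ¥499800 − ¥117000 = ¥382800
  ¥382800 × 11% = ¥42108

¥45425 > ¥42108, so the ordinary income tax governs.

¥45425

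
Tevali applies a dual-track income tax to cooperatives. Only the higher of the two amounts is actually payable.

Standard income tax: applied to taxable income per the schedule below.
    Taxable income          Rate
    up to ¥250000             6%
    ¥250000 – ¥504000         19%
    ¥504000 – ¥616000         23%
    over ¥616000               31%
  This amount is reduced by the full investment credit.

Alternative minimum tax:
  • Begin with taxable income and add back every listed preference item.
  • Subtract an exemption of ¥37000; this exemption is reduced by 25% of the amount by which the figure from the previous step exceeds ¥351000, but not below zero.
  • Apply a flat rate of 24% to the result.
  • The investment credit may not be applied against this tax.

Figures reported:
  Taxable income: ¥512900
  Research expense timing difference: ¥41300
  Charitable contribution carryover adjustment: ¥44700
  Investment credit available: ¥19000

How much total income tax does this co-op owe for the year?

Standard income tax:
  ¥250000 × 6% = ¥15000
  ¥254000 × 19% = ¥48260
  ¥8900 × 23% = ¥2047
  → ¥65307
  Less investment credit ¥19000 → ¥46307

Alternative minimum tax:
  Adjusted income: ¥512900 + ¥41300 + ¥44700 = ¥598900
  Exemption: 25% × (¥598900 − ¥351000) = ¥61975 ≥ ¥37000, so the exemption is fully phased out
  Base: ¥598900 − ¥0 = ¥598900
  ¥598900 × 24% = ¥143736

¥143736 > ¥46307, so the alternative minimum tax is the binding amount.

¥143736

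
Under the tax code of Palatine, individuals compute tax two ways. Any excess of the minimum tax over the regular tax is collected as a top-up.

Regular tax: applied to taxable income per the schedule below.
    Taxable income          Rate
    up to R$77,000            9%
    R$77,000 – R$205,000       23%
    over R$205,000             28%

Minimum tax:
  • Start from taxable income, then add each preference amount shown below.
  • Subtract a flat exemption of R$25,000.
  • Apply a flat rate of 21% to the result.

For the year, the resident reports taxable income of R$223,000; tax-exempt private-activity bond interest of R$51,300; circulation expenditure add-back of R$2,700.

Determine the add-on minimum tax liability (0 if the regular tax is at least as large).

R$11,510

Regular tax:
  R$77,000 × 9% = R$6,930
  R$128,000 × 23% = R$29,440
  R$18,000 × 28% = R$5,040
  → R$41,410

Minimum tax:
  Adjusted income: R$223,000 + R$51,300 + R$2,700 = R$277,000
  Less exemption R$25,000 → base R$252,000
  R$252,000 × 21% = R$52,920

Excess of minimum tax over regular tax: R$52,920 − R$41,410 = R$11,510.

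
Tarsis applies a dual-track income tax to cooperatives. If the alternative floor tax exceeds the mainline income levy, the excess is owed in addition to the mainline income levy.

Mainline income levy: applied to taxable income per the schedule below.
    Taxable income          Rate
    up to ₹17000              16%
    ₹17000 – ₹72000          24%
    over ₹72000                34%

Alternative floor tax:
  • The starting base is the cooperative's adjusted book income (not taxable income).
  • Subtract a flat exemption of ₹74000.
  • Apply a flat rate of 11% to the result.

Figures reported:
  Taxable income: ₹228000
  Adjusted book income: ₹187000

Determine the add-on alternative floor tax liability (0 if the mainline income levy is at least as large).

₹0

Alternative floor tax:
  Base (adjusted book income): ₹187000
  Less exemption ₹74000 → base ₹113000
  ₹113000 × 11% = ₹12430

Mainline income levy:
  ₹17000 × 16% = ₹2720
  ₹55000 × 24% = ₹13200
  ₹156000 × 34% = ₹53040
  → ₹68960

₹12430 ≤ ₹68960, so no add-on is due.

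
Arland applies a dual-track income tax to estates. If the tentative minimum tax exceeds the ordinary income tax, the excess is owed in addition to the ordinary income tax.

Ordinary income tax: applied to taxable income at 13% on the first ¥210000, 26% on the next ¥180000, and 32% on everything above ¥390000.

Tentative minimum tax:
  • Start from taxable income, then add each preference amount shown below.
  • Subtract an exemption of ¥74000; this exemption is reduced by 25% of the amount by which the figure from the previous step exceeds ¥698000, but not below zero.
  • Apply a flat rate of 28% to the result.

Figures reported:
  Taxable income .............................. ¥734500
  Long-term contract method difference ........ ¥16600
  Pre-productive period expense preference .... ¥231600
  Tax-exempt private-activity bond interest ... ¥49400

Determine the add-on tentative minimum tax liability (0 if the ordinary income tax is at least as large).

¥104648

Tentative minimum tax:
  Adjusted income: ¥734500 + ¥16600 + ¥231600 + ¥49400 = ¥1032100
  Exemption: 25% × (¥1032100 − ¥698000) = ¥83525 ≥ ¥74000, so the exemption is fully phased out
  Base: ¥1032100 − ¥0 = ¥1032100
  ¥1032100 × 28% = ¥288988

Ordinary income tax:
  ¥210000 × 13% = ¥27300
  ¥180000 × 26% = ¥46800
  ¥344500 × 32% = ¥110240
  → ¥184340

Excess of tentative minimum tax over ordinary income tax: ¥288988 − ¥184340 = ¥104648.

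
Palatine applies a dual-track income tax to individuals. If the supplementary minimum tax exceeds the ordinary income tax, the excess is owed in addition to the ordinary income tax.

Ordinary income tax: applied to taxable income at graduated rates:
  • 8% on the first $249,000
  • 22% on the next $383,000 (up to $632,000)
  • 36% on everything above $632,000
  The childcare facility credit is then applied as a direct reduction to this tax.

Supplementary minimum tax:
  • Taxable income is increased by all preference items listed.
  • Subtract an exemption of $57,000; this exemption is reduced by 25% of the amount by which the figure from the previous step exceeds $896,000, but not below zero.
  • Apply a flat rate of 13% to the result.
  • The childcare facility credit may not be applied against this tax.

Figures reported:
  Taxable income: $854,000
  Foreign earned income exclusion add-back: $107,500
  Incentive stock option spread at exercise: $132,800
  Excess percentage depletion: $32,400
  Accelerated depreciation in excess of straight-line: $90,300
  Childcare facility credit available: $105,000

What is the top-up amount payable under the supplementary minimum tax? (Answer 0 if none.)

$79,110

Ordinary income tax:
  $249,000 × 8% = $19,920
  $383,000 × 22% = $84,260
  $222,000 × 36% = $79,920
  → $184,100
  Less childcare facility credit $105,000 → $79,100

Supplementary minimum tax:
  Adjusted income: $854,000 + $107,500 + $132,800 + $32,400 + $90,300 = $1,217,000
  Exemption: 25% × ($1,217,000 − $896,000) = $80,250 ≥ $57,000, so the exemption is fully phased out
  Base: $1,217,000 − $0 = $1,217,000
  $1,217,000 × 13% = $158,210

Excess of supplementary minimum tax over ordinary income tax: $158,210 − $79,100 = $79,110.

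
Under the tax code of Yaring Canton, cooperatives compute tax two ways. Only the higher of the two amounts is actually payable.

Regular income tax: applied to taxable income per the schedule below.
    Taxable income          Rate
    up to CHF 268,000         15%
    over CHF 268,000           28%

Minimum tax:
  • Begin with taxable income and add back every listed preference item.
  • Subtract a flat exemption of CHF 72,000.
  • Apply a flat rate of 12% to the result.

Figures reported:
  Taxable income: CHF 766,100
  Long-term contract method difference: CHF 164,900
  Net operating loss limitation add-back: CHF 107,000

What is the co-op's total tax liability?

Regular income tax:
  CHF 268,000 × 15% = CHF 40,200
  CHF 498,100 × 28% = CHF 139,468
  → CHF 179,668

Minimum tax:
  Adjusted income: CHF 766,100 + CHF 164,900 + CHF 107,000 = CHF 1,038,000
  Less exemption CHF 72,000 → base CHF 966,000
  CHF 966,000 × 12% = CHF 115,920

CHF 179,668 > CHF 115,920, so the regular income tax governs.

CHF 179,668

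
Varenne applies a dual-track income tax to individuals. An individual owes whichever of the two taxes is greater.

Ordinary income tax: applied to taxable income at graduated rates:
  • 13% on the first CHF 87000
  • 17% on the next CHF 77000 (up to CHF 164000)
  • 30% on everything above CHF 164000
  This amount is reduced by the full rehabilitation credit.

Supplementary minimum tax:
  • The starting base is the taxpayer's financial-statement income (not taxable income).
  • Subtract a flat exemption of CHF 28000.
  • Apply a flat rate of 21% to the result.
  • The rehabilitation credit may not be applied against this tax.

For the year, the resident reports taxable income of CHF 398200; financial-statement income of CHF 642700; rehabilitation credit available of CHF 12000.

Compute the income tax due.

Supplementary minimum tax:
  Base (financial-statement income): CHF 642700
  Less exemption CHF 28000 → base CHF 614700
  CHF 614700 × 21% = CHF 129087

Ordinary income tax:
  CHF 87000 × 13% = CHF 11310
  CHF 77000 × 17% = CHF 13090
  CHF 234200 × 30% = CHF 70260
  → CHF 94660
  Less rehabilitation credit CHF 12000 → CHF 82660

CHF 129087 > CHF 82660, so the supplementary minimum tax is the binding amount.

CHF 129087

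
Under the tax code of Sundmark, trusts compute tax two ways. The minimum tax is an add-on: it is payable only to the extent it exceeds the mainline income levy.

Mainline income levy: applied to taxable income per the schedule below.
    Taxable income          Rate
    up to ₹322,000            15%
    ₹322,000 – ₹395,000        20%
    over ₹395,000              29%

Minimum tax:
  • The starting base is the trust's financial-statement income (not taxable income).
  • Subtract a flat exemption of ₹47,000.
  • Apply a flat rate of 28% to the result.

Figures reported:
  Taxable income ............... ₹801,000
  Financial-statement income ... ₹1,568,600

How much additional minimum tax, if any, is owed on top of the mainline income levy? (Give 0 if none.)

₹245,408

Minimum tax:
  Base (financial-statement income): ₹1,568,600
  Less exemption ₹47,000 → base ₹1,521,600
  ₹1,521,600 × 28% = ₹426,048

Mainline income levy:
  ₹322,000 × 15% = ₹48,300
  ₹73,000 × 20% = ₹14,600
  ₹406,000 × 29% = ₹117,740
  → ₹180,640

Excess of minimum tax over mainline income levy: ₹426,048 − ₹180,640 = ₹245,408.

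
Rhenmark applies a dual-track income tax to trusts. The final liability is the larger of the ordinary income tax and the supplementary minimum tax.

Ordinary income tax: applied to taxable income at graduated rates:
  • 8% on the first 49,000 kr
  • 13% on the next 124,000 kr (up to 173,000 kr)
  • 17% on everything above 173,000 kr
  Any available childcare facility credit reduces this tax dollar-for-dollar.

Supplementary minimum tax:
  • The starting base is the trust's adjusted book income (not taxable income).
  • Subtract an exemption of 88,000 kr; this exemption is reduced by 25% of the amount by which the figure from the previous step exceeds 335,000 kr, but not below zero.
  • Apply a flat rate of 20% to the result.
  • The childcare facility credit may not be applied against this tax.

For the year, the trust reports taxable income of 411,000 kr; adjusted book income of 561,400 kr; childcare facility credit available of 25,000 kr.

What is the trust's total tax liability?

106,000 kr

Supplementary minimum tax:
  Base (adjusted book income): 561,400 kr
  Exemption: 88,000 kr − 25% × (561,400 kr − 335,000 kr) = 88,000 kr − 56,600 kr = 31,400 kr
  Base: 561,400 kr − 31,400 kr = 530,000 kr
  530,000 kr × 20% = 106,000 kr

Ordinary income tax:
  49,000 kr × 8% = 3,920 kr
  124,000 kr × 13% = 16,120 kr
  238,000 kr × 17% = 40,460 kr
  → 60,500 kr
  Less childcare facility credit 25,000 kr → 35,500 kr

106,000 kr > 35,500 kr, so the supplementary minimum tax is the binding amount.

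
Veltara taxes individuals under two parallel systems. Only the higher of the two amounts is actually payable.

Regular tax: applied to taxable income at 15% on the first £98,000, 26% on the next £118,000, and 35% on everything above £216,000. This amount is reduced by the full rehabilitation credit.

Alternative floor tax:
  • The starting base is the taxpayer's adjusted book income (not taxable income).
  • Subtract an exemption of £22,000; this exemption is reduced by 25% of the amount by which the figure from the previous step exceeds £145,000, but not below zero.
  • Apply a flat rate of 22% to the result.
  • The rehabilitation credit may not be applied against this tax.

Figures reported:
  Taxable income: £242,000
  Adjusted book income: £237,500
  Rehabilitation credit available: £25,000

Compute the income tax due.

Alternative floor tax:
  Base (adjusted book income): £237,500
  Exemption: 25% × (£237,500 − £145,000) = £23,125 ≥ £22,000, so the exemption is fully phased out
  Base: £237,500 − £0 = £237,500
  £237,500 × 22% = £52,250

Regular tax:
  £98,000 × 15% = £14,700
  £118,000 × 26% = £30,680
  £26,000 × 35% = £9,100
  → £54,480
  Less rehabilitation credit £25,000 → £29,480

£52,250 > £29,480, so the alternative floor tax is the binding amount.

£52,250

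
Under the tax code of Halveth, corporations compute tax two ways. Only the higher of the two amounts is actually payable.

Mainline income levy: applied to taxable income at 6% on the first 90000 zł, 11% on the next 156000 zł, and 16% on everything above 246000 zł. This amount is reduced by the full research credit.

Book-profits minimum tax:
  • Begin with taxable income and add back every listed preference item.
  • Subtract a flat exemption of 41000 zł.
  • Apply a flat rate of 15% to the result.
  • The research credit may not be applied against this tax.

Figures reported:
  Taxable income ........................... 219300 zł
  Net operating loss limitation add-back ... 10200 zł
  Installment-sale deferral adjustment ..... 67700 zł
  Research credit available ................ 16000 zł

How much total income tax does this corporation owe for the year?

Book-profits minimum tax:
  Adjusted income: 219300 zł + 10200 zł + 67700 zł = 297200 zł
  Less exemption 41000 zł → base 256200 zł
  256200 zł × 15% = 38430 zł

Mainline income levy:
  90000 zł × 6% = 5400 zł
  129300 zł × 11% = 14223 zł
  → 19623 zł
  Less research credit 16000 zł → 3623 zł

38430 zł > 3623 zł, so the book-profits minimum tax is the binding amount.

38430 zł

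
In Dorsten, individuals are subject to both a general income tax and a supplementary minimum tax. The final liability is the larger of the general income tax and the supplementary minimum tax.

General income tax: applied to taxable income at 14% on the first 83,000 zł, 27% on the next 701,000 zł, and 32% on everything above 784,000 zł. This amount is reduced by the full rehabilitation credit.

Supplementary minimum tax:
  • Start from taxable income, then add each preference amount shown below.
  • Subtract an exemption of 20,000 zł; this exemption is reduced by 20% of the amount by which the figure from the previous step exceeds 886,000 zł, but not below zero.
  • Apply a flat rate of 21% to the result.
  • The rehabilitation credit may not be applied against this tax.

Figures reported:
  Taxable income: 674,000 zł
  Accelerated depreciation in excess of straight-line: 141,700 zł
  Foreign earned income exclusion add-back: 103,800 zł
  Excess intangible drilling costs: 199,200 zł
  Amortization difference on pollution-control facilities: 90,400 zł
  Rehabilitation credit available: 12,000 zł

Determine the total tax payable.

253,911 zł

General income tax:
  83,000 zł × 14% = 11,620 zł
  591,000 zł × 27% = 159,570 zł
  → 171,190 zł
  Less rehabilitation credit 12,000 zł → 159,190 zł

Supplementary minimum tax:
  Adjusted income: 674,000 zł + 141,700 zł + 103,800 zł + 199,200 zł + 90,400 zł = 1,209,100 zł
  Exemption: 20% × (1,209,100 zł − 886,000 zł) = 64,620 zł ≥ 20,000 zł, so the exemption is fully phased out
  Base: 1,209,100 zł − 0 zł = 1,209,100 zł
  1,209,100 zł × 21% = 253,911 zł

253,911 zł > 159,190 zł, so the supplementary minimum tax is the binding amount.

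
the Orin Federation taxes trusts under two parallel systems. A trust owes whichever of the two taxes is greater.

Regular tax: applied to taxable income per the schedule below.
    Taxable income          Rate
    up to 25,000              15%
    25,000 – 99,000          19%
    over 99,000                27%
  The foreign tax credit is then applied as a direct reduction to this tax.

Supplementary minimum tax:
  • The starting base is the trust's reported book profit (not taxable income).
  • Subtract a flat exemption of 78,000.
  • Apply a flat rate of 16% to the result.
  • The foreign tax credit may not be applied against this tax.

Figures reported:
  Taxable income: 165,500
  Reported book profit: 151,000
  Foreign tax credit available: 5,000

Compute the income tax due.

30,765

Supplementary minimum tax:
  Base (reported book profit): 151,000
  Less exemption 78,000 → base 73,000
  73,000 × 16% = 11,680

Regular tax:
  25,000 × 15% = 3,750
  74,000 × 19% = 14,060
  66,500 × 27% = 17,955
  → 35,765
  Less foreign tax credit 5,000 → 30,765

30,765 > 11,680, so the regular tax governs.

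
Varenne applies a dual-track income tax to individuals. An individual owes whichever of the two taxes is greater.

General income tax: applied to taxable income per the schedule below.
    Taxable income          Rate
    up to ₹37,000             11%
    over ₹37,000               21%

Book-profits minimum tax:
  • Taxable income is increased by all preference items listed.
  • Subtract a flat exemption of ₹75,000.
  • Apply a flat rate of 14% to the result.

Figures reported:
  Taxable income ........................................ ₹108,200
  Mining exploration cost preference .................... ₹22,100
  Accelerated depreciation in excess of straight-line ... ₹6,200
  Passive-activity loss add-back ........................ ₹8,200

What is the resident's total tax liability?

₹19,022

General income tax:
  ₹37,000 × 11% = ₹4,070
  ₹71,200 × 21% = ₹14,952
  → ₹19,022

Book-profits minimum tax:
  Adjusted income: ₹108,200 + ₹22,100 + ₹6,200 + ₹8,200 = ₹144,700
  Less exemption ₹75,000 → base ₹69,700
  ₹69,700 × 14% = ₹9,758

₹19,022 > ₹9,758, so the general income tax governs.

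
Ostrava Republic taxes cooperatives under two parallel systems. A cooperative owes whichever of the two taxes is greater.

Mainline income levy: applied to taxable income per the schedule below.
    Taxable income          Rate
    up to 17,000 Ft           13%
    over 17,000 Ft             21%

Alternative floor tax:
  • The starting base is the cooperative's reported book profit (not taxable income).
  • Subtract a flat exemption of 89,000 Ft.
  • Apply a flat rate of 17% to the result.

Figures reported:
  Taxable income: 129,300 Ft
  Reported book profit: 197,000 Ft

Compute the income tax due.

25,793 Ft

Mainline income levy:
  17,000 Ft × 13% = 2,210 Ft
  112,300 Ft × 21% = 23,583 Ft
  → 25,793 Ft

Alternative floor tax:
  Base (reported book profit): 197,000 Ft
  Less exemption 89,000 Ft → base 108,000 Ft
  108,000 Ft × 17% = 18,360 Ft

25,793 Ft > 18,360 Ft, so the mainline income levy governs.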